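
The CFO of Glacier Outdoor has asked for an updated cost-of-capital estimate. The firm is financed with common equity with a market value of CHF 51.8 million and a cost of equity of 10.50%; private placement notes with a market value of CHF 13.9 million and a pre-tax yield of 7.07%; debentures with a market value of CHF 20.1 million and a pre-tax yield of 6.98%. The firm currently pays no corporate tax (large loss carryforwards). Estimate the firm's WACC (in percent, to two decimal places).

9.12%

Total capital V = 51.8 + 13.9 + 20.1 = 85.8.
Equity: weight = 51.8/85.8 = 0.6037; cost = 10.5%.
Private placement notes: weight = 13.9/85.8 = 0.1620; after-tax cost = 7.07% × (1 − 0%) = 7.0700%.
Debentures: weight = 20.1/85.8 = 0.2343; after-tax cost = 6.98% × (1 − 0%) = 6.9800%.
WACC = 0.6037 × 10.5000% + 0.1620 × 7.0700% + 0.2343 × 6.9800% = 9.1197%.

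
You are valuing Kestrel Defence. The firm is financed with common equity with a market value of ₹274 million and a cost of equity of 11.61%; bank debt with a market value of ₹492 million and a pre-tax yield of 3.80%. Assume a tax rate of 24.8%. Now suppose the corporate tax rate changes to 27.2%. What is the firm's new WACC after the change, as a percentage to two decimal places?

5.93%

After the change:
Total capital V = 274 + 492 = 766.
Equity: weight = 274/766 = 0.3577; cost = 11.61%.
Bank debt: weight = 492/766 = 0.6423; after-tax cost = 3.8% × (1 − 27.2%) = 2.7664%.
WACC = 0.3577 × 11.6100% + 0.6423 × 2.7664% = 5.9298%.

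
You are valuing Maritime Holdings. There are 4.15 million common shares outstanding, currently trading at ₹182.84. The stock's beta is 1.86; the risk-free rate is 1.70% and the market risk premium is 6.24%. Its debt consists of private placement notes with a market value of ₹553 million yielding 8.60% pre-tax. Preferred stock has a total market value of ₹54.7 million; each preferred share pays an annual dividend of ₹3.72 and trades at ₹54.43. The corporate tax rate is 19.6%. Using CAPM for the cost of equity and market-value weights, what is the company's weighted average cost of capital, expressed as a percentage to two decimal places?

Cost of equity via CAPM: Re = 1.7% + 1.86 × 6.24% = 13.3064%.
Cost of preferred: Rp = 3.72 / 54.43 = 6.8345%.
Market value of equity E = 182.84 × 4.15m = 758.786m.
Total capital V = 758.786 + 54.7 + 553 = 1366.486.
Equity: weight = 758.786/1366.486 = 0.5553; cost = 13.3064%.
Preferred: weight = 54.7/1366.486 = 0.0400; cost = 6.8345%.
Private placement notes: weight = 553/1366.486 = 0.4047; after-tax cost = 8.6% × (1 − 19.6%) = 6.9144%.
WACC = 0.5553 × 13.3064% + 0.0400 × 6.8345% + 0.4047 × 6.9144% = 10.4606%.

10.46%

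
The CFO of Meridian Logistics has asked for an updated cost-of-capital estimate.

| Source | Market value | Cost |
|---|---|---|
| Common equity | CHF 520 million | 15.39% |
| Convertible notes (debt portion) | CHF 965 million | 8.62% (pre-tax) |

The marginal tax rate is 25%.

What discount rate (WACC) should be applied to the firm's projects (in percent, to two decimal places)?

Total capital V = 520 + 965 = 1485.
Equity: weight = 520/1485 = 0.3502; cost = 15.39%.
Convertible notes (debt portion): weight = 965/1485 = 0.6498; after-tax cost = 8.62% × (1 − 25%) = 6.4650%.
WACC = 0.3502 × 15.3900% + 0.6498 × 6.4650% = 9.5903%.

9.59%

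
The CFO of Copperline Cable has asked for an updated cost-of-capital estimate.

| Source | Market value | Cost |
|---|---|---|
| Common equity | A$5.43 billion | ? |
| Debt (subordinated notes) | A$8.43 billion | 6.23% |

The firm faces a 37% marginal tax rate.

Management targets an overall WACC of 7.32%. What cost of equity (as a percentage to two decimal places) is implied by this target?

12.59%

Total capital V = 5.43 + 8.43 = 13.86.
Equity weight = 5.43/13.86 = 0.3918.
Subordinated notes weight = 8.43/13.86 = 0.6082.
Debt contribution = 0.6082 × 6.23% × (1 − 37%) = 2.3872%.
Required equity contribution = 7.32% − 2.3872% = 4.9328%.
Re = 4.9328% / 0.3918 = 12.5908%.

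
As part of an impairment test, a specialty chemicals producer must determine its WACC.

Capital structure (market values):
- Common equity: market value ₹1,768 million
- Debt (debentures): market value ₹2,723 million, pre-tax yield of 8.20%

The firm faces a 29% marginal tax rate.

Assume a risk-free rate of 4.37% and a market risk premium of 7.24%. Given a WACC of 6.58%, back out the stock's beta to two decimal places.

0.47

Total capital V = 1768 + 2723 = 4491.
Equity weight = 1768/4491 = 0.3937.
Debentures weight = 2723/4491 = 0.6063.
Debt contribution = 0.6063 × 8.2% × (1 − 29%) = 3.5300%.
Required equity contribution = 6.58% − 3.5300% = 3.0500%  ⇒  Re = 7.7474%.
CAPM: 7.7474% = 4.37% + β × 7.24%  ⇒  β = 0.4665.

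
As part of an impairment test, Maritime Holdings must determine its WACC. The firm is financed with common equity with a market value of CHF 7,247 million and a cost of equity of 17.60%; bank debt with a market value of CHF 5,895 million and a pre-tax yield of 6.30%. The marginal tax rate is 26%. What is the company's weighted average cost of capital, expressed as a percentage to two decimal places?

11.80%

Total capital V = 7247 + 5895 = 13142.
Equity: weight = 7247/13142 = 0.5514; cost = 17.6%.
Bank debt: weight = 5895/13142 = 0.4486; after-tax cost = 6.3% × (1 − 26%) = 4.6620%.
WACC = 0.5514 × 17.6000% + 0.4486 × 4.6620% = 11.7965%.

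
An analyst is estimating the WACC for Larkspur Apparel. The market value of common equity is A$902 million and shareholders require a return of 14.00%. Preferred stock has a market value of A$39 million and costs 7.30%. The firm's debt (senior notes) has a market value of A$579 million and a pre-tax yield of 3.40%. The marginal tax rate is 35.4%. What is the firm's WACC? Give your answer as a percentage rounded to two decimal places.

Total capital V = 902 + 39 + 579 = 1520.
Equity: weight = 902/1520 = 0.5934; cost = 14%.
Preferred: weight = 39/1520 = 0.0257; cost = 7.3%.
Senior notes: weight = 579/1520 = 0.3809; after-tax cost = 3.4% × (1 − 35.4%) = 2.1964%.
WACC = 0.5934 × 14.0000% + 0.0257 × 7.3000% + 0.3809 × 2.1964% = 9.3319%.

9.33%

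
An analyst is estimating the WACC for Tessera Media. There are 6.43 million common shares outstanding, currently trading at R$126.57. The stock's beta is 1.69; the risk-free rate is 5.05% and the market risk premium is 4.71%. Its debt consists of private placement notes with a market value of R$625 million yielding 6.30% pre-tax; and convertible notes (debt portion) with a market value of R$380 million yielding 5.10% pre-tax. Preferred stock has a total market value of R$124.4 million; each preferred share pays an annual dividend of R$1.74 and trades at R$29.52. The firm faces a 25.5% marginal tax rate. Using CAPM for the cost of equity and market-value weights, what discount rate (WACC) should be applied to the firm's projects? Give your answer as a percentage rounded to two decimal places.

8.08%

Cost of equity via CAPM: Re = 5.05% + 1.69 × 4.71% = 13.0099%.
Cost of preferred: Rp = 1.74 / 29.52 = 5.8943%.
Market value of equity E = 126.57 × 6.43m = 813.8451m.
Total capital V = 813.8451 + 124.4 + 625 + 380 = 1943.2451.
Equity: weight = 813.8451/1943.2451 = 0.4188; cost = 13.0099%.
Preferred: weight = 124.4/1943.2451 = 0.0640; cost = 5.8943%.
Private placement notes: weight = 625/1943.2451 = 0.3216; after-tax cost = 6.3% × (1 − 25.5%) = 4.6935%.
Convertible notes (debt portion): weight = 380/1943.2451 = 0.1955; after-tax cost = 5.1% × (1 − 25.5%) = 3.7995%.
WACC = 0.4188 × 13.0099% + 0.0640 × 5.8943% + 0.3216 × 4.6935% + 0.1955 × 3.7995% = 8.0785%.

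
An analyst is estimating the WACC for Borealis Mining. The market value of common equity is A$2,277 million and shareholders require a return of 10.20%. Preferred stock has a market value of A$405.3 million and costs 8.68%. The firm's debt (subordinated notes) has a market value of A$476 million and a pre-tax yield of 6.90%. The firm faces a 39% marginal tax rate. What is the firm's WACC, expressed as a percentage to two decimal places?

Total capital V = 2277 + 405.3 + 476 = 3158.3.
Equity: weight = 2277/3158.3 = 0.7210; cost = 10.2%.
Preferred: weight = 405.3/3158.3 = 0.1283; cost = 8.68%.
Subordinated notes: weight = 476/3158.3 = 0.1507; after-tax cost = 6.9% × (1 − 39%) = 4.2090%.
WACC = 0.7210 × 10.2000% + 0.1283 × 8.6800% + 0.1507 × 4.2090% = 9.1020%.

9.10%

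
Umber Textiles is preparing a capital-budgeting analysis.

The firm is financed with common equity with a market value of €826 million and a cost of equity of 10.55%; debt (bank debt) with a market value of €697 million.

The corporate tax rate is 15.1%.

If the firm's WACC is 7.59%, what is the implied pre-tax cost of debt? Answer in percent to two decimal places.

4.81%

Total capital V = 826 + 697 = 1523.
Equity weight = 826/1523 = 0.5424.
Bank debt weight = 697/1523 = 0.4576.
Equity contribution = 0.5424 × 10.55% = 5.7218%.
Remaining for debt = 7.59% − 5.7218% = 1.8682%.
Rd × (1 − 15.1%) × 0.4576 = 1.8682%  ⇒  Rd = 4.8082%.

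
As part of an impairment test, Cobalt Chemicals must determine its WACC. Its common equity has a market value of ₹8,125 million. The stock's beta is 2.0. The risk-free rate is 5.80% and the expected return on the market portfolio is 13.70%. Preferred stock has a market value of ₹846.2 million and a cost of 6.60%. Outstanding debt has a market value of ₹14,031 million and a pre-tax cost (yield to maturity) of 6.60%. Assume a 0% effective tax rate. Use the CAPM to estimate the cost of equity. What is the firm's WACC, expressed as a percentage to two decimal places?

11.90%

Market risk premium = 13.7% − 5.8% = 7.9%.
Cost of equity via CAPM: Re = 5.8% + 2.0 × 7.9% = 21.6000%.
Total capital V = 8125 + 846.2 + 14031 = 23002.2.
Equity: weight = 8125/23002.2 = 0.3532; cost = 21.6%.
Preferred: weight = 846.2/23002.2 = 0.0368; cost = 6.6%.
Debt: weight = 14031/23002.2 = 0.6100; after-tax cost = 6.6% × (1 − 0%) = 6.6000%.
WACC = 0.3532 × 21.6000% + 0.0368 × 6.6000% + 0.6100 × 6.6000% = 11.8984%.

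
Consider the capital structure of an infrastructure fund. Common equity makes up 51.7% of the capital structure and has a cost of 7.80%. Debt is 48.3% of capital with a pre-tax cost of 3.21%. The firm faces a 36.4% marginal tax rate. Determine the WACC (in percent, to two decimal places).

5.02%

After-tax cost of debt = 3.21% × (1 − 36.4%) = 2.0416%.
WACC = 0.517 × 7.8000% + 0.483 × 2.0416% = 5.0187%.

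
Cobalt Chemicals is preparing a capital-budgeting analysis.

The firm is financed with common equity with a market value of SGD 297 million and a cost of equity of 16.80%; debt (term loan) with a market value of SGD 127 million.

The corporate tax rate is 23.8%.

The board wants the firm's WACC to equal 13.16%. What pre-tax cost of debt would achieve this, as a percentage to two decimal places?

Total capital V = 297 + 127 = 424.
Equity weight = 297/424 = 0.7005.
Term loan weight = 127/424 = 0.2995.
Equity contribution = 0.7005 × 16.8% = 11.7679%.
Remaining for debt = 13.16% − 11.7679% = 1.3921%.
Rd × (1 − 23.8%) × 0.2995 = 1.3921%  ⇒  Rd = 6.0992%.

6.10%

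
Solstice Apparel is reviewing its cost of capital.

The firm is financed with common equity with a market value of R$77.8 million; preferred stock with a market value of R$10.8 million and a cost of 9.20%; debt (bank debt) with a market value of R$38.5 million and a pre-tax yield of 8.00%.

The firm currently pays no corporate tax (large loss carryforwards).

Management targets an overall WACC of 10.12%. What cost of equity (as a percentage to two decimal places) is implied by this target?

11.30%

Total capital V = 77.8 + 10.8 + 38.5 = 127.1.
Equity weight = 77.8/127.1 = 0.6121.
Preferred weight = 10.8/127.1 = 0.0850.
Bank debt weight = 38.5/127.1 = 0.3029.
Debt contribution = 0.3029 × 8% × (1 − 0%) = 2.4233%.
Preferred contribution = 0.0850 × 9.2% = 0.7817%.
Required equity contribution = 10.12% − 3.2050% = 6.9150%.
Re = 6.9150% / 0.6121 = 11.2968%.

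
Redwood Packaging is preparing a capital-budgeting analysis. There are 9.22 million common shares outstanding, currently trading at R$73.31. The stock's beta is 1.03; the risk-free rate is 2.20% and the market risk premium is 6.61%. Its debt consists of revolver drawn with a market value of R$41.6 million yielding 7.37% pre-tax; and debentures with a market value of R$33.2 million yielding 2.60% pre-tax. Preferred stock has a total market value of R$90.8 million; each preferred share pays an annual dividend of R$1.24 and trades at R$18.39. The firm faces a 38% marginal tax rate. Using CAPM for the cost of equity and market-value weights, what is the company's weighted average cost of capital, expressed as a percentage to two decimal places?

8.25%

Cost of equity via CAPM: Re = 2.2% + 1.03 × 6.61% = 9.0083%.
Cost of preferred: Rp = 1.24 / 18.39 = 6.7428%.
Market value of equity E = 73.31 × 9.22m = 675.9182m.
Total capital V = 675.9182 + 90.8 + 41.6 + 33.2 = 841.5182.
Equity: weight = 675.9182/841.5182 = 0.8032; cost = 9.0083%.
Preferred: weight = 90.8/841.5182 = 0.1079; cost = 6.7428%.
Revolver drawn: weight = 41.6/841.5182 = 0.0494; after-tax cost = 7.37% × (1 − 38%) = 4.5694%.
Debentures: weight = 33.2/841.5182 = 0.0395; after-tax cost = 2.6% × (1 − 38%) = 1.6120%.
WACC = 0.8032 × 9.0083% + 0.1079 × 6.7428% + 0.0494 × 4.5694% + 0.0395 × 1.6120% = 8.2526%.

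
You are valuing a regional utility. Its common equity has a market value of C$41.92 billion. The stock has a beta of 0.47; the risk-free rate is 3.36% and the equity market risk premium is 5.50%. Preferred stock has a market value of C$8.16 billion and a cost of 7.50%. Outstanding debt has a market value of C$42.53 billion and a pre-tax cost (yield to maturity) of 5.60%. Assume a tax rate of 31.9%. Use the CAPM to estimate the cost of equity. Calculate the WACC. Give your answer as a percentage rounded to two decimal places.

Cost of equity via CAPM: Re = 3.36% + 0.47 × 5.5% = 5.9450%.
Total capital V = 41.92 + 8.16 + 42.53 = 92.61.
Equity: weight = 41.92/92.61 = 0.4527; cost = 5.945%.
Preferred: weight = 8.16/92.61 = 0.0881; cost = 7.5%.
Debt: weight = 42.53/92.61 = 0.4592; after-tax cost = 5.6% × (1 − 31.9%) = 3.8136%.
WACC = 0.4527 × 5.9450% + 0.0881 × 7.5000% + 0.4592 × 3.8136% = 5.1032%.

5.10%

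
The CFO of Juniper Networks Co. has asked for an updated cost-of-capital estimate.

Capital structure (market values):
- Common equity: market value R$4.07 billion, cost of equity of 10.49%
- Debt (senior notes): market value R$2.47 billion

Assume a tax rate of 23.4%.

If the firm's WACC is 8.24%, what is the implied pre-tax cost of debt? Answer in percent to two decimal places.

Total capital V = 4.07 + 2.47 = 6.54.
Equity weight = 4.07/6.54 = 0.6223.
Senior notes weight = 2.47/6.54 = 0.3777.
Equity contribution = 0.6223 × 10.49% = 6.5282%.
Remaining for debt = 8.24% − 6.5282% = 1.7118%.
Rd × (1 − 23.4%) × 0.3777 = 1.7118%  ⇒  Rd = 5.9171%.

5.92%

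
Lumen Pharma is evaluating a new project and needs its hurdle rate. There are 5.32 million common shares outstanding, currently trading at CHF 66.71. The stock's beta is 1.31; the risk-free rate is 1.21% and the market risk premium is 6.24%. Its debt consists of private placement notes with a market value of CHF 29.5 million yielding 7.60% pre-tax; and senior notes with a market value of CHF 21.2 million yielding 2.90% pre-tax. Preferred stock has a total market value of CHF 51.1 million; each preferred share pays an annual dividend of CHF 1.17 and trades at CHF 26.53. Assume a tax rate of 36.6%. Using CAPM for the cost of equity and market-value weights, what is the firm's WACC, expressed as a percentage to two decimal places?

8.18%

Cost of equity via CAPM: Re = 1.21% + 1.31 × 6.24% = 9.3844%.
Cost of preferred: Rp = 1.17 / 26.53 = 4.4101%.
Market value of equity E = 66.71 × 5.32m = 354.8972m.
Total capital V = 354.8972 + 51.1 + 29.5 + 21.2 = 456.6972.
Equity: weight = 354.8972/456.6972 = 0.7771; cost = 9.3844%.
Preferred: weight = 51.1/456.6972 = 0.1119; cost = 4.4101%.
Private placement notes: weight = 29.5/456.6972 = 0.0646; after-tax cost = 7.6% × (1 − 36.6%) = 4.8184%.
Senior notes: weight = 21.2/456.6972 = 0.0464; after-tax cost = 2.9% × (1 − 36.6%) = 1.8386%.
WACC = 0.7771 × 9.3844% + 0.1119 × 4.4101% + 0.0646 × 4.8184% + 0.0464 × 1.8386% = 8.1826%.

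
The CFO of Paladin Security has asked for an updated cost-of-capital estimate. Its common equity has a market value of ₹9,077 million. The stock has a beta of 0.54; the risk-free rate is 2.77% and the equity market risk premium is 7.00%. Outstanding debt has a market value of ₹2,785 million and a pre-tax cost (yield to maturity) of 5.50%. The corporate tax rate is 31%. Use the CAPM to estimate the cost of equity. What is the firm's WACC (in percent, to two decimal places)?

Cost of equity via CAPM: Re = 2.77% + 0.54 × 7.0% = 6.5500%.
Total capital V = 9077 + 2785 = 11862.
Equity: weight = 9077/11862 = 0.7652; cost = 6.55%.
Debt: weight = 2785/11862 = 0.2348; after-tax cost = 5.5% × (1 − 31%) = 3.7950%.
WACC = 0.7652 × 6.5500% + 0.2348 × 3.7950% = 5.9032%.

5.90%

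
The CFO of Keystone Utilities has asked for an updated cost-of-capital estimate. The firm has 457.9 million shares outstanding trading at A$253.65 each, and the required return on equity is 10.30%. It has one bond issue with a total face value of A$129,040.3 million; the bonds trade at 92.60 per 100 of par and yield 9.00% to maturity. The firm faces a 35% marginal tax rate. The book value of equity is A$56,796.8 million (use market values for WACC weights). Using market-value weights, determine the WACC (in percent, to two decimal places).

8.04%

Market value of equity E = 253.65 × 457.9m = 116146.335m. Market value of debt D = 129040.3m × 92.6/100 = 119491.3178m.
Total capital V = 116146.335 + 119491.3178 = 235637.6528.
Equity: weight = 116146.335/235637.6528 = 0.4929; cost = 10.3%.
Bonds outstanding: weight = 119491.3178/235637.6528 = 0.5071; after-tax cost = 9% × (1 − 35%) = 5.8500%.
WACC = 0.4929 × 10.3000% + 0.5071 × 5.8500% = 8.0434%.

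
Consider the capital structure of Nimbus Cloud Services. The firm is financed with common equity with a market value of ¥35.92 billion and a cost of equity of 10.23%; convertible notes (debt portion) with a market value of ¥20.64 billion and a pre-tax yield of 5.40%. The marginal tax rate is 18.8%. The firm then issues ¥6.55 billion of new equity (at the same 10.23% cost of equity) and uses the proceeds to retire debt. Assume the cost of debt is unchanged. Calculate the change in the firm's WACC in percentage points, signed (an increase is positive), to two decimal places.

Current WACC:
Total capital V = 35.92 + 20.64 = 56.56.
Equity: weight = 35.92/56.56 = 0.6351; cost = 10.23%.
Convertible notes (debt portion): weight = 20.64/56.56 = 0.3649; after-tax cost = 5.4% × (1 − 18.8%) = 4.3848%.
WACC = 0.6351 × 10.2300% + 0.3649 × 4.3848% = 8.0970%.
After the change:
Total capital V = 42.47 + 14.09 = 56.56.
Equity: weight = 42.47/56.56 = 0.7509; cost = 10.23%.
Convertible notes (debt portion): weight = 14.09/56.56 = 0.2491; after-tax cost = 5.4% × (1 − 18.8%) = 4.3848%.
WACC = 0.7509 × 10.2300% + 0.2491 × 4.3848% = 8.7739%.
Change in WACC = 8.7739% − 8.0970% = 0.6769 pp.

+0.68 pp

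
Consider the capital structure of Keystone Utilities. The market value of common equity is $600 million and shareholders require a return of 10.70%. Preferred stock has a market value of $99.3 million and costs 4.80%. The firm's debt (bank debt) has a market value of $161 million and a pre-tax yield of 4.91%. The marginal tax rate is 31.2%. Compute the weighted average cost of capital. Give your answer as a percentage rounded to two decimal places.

8.65%

Total capital V = 600 + 99.3 + 161 = 860.3.
Equity: weight = 600/860.3 = 0.6974; cost = 10.7%.
Preferred: weight = 99.3/860.3 = 0.1154; cost = 4.8%.
Bank debt: weight = 161/860.3 = 0.1871; after-tax cost = 4.91% × (1 − 31.2%) = 3.3781%.
WACC = 0.6974 × 10.7000% + 0.1154 × 4.8000% + 0.1871 × 3.3781% = 8.6487%.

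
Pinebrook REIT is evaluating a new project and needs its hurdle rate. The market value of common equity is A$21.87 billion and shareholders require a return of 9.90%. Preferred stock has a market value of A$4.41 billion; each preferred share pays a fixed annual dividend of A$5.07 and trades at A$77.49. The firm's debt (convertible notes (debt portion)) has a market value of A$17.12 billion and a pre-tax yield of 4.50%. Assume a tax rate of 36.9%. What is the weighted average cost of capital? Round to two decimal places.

6.77%

Cost of preferred: Rp = 5.07 / 77.49 = 6.5428%.
Total capital V = 21.87 + 4.41 + 17.12 = 43.4.
Equity: weight = 21.87/43.4 = 0.5039; cost = 9.9%.
Preferred: weight = 4.41/43.4 = 0.1016; cost = 6.5428%.
Convertible notes (debt portion): weight = 17.12/43.4 = 0.3945; after-tax cost = 4.5% × (1 − 36.9%) = 2.8395%.
WACC = 0.5039 × 9.9000% + 0.1016 × 6.5428% + 0.3945 × 2.8395% = 6.7737%.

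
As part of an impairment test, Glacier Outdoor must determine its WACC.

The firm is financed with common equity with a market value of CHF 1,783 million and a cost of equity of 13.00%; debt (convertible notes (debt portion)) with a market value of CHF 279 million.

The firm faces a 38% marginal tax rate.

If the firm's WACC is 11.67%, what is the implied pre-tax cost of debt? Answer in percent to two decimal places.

Total capital V = 1783 + 279 = 2062.
Equity weight = 1783/2062 = 0.8647.
Convertible notes (debt portion) weight = 279/2062 = 0.1353.
Equity contribution = 0.8647 × 13% = 11.2410%.
Remaining for debt = 11.67% − 11.2410% = 0.4290%.
Rd × (1 − 38%) × 0.1353 = 0.4290%  ⇒  Rd = 5.1135%.

5.11%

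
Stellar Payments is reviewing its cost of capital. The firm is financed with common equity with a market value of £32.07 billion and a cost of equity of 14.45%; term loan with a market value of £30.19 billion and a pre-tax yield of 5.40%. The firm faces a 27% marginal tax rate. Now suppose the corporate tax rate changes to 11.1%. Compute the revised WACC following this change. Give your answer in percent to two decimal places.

9.77%

After the change:
Total capital V = 32.07 + 30.19 = 62.26.
Equity: weight = 32.07/62.26 = 0.5151; cost = 14.45%.
Term loan: weight = 30.19/62.26 = 0.4849; after-tax cost = 5.4% × (1 − 11.1%) = 4.8006%.
WACC = 0.5151 × 14.4500% + 0.4849 × 4.8006% = 9.7710%.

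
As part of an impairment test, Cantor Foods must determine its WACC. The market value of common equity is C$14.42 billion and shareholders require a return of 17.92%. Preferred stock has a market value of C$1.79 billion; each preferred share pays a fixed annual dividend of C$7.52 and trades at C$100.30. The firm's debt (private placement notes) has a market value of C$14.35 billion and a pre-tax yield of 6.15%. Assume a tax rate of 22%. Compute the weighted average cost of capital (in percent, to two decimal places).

Cost of preferred: Rp = 7.52 / 100.3 = 7.4975%.
Total capital V = 14.42 + 1.79 + 14.35 = 30.56.
Equity: weight = 14.42/30.56 = 0.4719; cost = 17.92%.
Preferred: weight = 1.79/30.56 = 0.0586; cost = 7.4975%.
Private placement notes: weight = 14.35/30.56 = 0.4696; after-tax cost = 6.15% × (1 − 22%) = 4.7970%.
WACC = 0.4719 × 17.9200% + 0.0586 × 7.4975% + 0.4696 × 4.7970% = 11.1474%.

11.15%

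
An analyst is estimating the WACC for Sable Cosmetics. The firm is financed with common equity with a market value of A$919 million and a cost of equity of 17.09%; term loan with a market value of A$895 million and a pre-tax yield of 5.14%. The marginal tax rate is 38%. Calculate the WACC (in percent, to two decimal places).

10.23%

Total capital V = 919 + 895 = 1814.
Equity: weight = 919/1814 = 0.5066; cost = 17.09%.
Term loan: weight = 895/1814 = 0.4934; after-tax cost = 5.14% × (1 − 38%) = 3.1868%.
WACC = 0.5066 × 17.0900% + 0.4934 × 3.1868% = 10.2304%.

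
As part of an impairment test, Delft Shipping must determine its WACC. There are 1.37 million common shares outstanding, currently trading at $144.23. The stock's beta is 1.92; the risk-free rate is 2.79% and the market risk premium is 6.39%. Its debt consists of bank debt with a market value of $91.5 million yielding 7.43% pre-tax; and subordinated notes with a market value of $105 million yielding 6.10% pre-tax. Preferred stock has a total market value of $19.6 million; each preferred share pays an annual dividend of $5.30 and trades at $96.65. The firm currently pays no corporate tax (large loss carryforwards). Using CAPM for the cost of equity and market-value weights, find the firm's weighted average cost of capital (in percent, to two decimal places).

10.64%

Cost of equity via CAPM: Re = 2.79% + 1.92 × 6.39% = 15.0588%.
Cost of preferred: Rp = 5.3 / 96.65 = 5.4837%.
Market value of equity E = 144.23 × 1.37m = 197.5951m.
Total capital V = 197.5951 + 19.6 + 91.5 + 105 = 413.6951.
Equity: weight = 197.5951/413.6951 = 0.4776; cost = 15.0588%.
Preferred: weight = 19.6/413.6951 = 0.0474; cost = 5.4837%.
Bank debt: weight = 91.5/413.6951 = 0.2212; after-tax cost = 7.43% × (1 − 0%) = 7.4300%.
Subordinated notes: weight = 105/413.6951 = 0.2538; after-tax cost = 6.1% × (1 − 0%) = 6.1000%.
WACC = 0.4776 × 15.0588% + 0.0474 × 5.4837% + 0.2212 × 7.4300% + 0.2538 × 6.1000% = 10.6440%.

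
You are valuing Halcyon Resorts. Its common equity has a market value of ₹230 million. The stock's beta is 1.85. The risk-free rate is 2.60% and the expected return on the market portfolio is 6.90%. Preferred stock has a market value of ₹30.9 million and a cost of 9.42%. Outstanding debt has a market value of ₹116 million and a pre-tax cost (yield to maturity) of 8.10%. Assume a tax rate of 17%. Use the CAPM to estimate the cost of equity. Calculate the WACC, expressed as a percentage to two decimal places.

Market risk premium = 6.9% − 2.6% = 4.3%.
Cost of equity via CAPM: Re = 2.6% + 1.85 × 4.3% = 10.5550%.
Total capital V = 230 + 30.9 + 116 = 376.9.
Equity: weight = 230/376.9 = 0.6102; cost = 10.555%.
Preferred: weight = 30.9/376.9 = 0.0820; cost = 9.42%.
Debt: weight = 116/376.9 = 0.3078; after-tax cost = 8.1% × (1 − 17%) = 6.7230%.
WACC = 0.6102 × 10.5550% + 0.0820 × 9.4200% + 0.3078 × 6.7230% = 9.2826%.

9.28%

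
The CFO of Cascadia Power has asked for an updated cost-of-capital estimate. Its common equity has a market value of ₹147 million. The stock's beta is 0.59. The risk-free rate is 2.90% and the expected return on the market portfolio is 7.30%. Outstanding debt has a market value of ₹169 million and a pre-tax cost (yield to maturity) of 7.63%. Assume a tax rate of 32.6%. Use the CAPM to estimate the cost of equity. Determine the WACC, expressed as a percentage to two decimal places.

Market risk premium = 7.3% − 2.9% = 4.4%.
Cost of equity via CAPM: Re = 2.9% + 0.59 × 4.4% = 5.4960%.
Total capital V = 147 + 169 = 316.
Equity: weight = 147/316 = 0.4652; cost = 5.496%.
Debt: weight = 169/316 = 0.5348; after-tax cost = 7.63% × (1 − 32.6%) = 5.1426%.
WACC = 0.4652 × 5.4960% + 0.5348 × 5.1426% = 5.3070%.

5.31%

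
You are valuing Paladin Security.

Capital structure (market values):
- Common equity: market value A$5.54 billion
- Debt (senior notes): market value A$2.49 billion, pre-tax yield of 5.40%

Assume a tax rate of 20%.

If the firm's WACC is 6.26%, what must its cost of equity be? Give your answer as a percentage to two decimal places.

7.13%

Total capital V = 5.54 + 2.49 = 8.03.
Equity weight = 5.54/8.03 = 0.6899.
Senior notes weight = 2.49/8.03 = 0.3101.
Debt contribution = 0.3101 × 5.4% × (1 − 20%) = 1.3396%.
Required equity contribution = 6.26% − 1.3396% = 4.9204%.
Re = 4.9204% / 0.6899 = 7.1319%.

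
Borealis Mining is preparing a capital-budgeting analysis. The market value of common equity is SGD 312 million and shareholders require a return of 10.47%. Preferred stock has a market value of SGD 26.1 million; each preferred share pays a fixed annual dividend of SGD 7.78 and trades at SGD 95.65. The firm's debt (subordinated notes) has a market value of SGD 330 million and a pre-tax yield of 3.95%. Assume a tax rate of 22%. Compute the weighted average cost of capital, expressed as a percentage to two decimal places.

Cost of preferred: Rp = 7.78 / 95.65 = 8.1338%.
Total capital V = 312 + 26.1 + 330 = 668.1.
Equity: weight = 312/668.1 = 0.4670; cost = 10.47%.
Preferred: weight = 26.1/668.1 = 0.0391; cost = 8.1338%.
Subordinated notes: weight = 330/668.1 = 0.4939; after-tax cost = 3.95% × (1 − 22%) = 3.0810%.
WACC = 0.4670 × 10.4700% + 0.0391 × 8.1338% + 0.4939 × 3.0810% = 6.7290%.

6.73%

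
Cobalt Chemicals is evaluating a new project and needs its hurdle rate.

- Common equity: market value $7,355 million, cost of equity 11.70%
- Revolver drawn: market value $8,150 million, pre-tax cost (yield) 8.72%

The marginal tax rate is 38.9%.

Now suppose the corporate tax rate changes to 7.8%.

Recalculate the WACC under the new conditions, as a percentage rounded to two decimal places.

9.78%

After the change:
Total capital V = 7355 + 8150 = 15505.
Equity: weight = 7355/15505 = 0.4744; cost = 11.7%.
Revolver drawn: weight = 8150/15505 = 0.5256; after-tax cost = 8.72% × (1 − 7.8%) = 8.0398%.
WACC = 0.4744 × 11.7000% + 0.5256 × 8.0398% = 9.7761%.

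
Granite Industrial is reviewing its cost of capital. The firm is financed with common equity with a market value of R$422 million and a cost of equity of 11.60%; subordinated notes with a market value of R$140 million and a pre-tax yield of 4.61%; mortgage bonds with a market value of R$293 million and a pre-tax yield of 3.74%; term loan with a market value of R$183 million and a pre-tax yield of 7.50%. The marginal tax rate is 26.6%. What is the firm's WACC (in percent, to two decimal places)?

6.92%

Total capital V = 422 + 140 + 293 + 183 = 1038.
Equity: weight = 422/1038 = 0.4066; cost = 11.6%.
Subordinated notes: weight = 140/1038 = 0.1349; after-tax cost = 4.61% × (1 − 26.6%) = 3.3837%.
Mortgage bonds: weight = 293/1038 = 0.2823; after-tax cost = 3.74% × (1 − 26.6%) = 2.7452%.
Term loan: weight = 183/1038 = 0.1763; after-tax cost = 7.5% × (1 − 26.6%) = 5.5050%.
WACC = 0.4066 × 11.6000% + 0.1349 × 3.3837% + 0.2823 × 2.7452% + 0.1763 × 5.5050% = 6.9178%.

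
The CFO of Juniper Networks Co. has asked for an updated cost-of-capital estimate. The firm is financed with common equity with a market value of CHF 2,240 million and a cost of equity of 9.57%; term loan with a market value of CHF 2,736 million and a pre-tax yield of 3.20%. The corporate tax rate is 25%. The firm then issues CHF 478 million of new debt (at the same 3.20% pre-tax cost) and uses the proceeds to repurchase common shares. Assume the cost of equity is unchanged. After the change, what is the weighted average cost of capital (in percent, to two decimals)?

After the change:
Total capital V = 1762 + 3214 = 4976.
Equity: weight = 1762/4976 = 0.3541; cost = 9.57%.
Term loan: weight = 3214/4976 = 0.6459; after-tax cost = 3.2% × (1 − 25%) = 2.4000%.
WACC = 0.3541 × 9.5700% + 0.6459 × 2.4000% = 4.9389%.

4.94%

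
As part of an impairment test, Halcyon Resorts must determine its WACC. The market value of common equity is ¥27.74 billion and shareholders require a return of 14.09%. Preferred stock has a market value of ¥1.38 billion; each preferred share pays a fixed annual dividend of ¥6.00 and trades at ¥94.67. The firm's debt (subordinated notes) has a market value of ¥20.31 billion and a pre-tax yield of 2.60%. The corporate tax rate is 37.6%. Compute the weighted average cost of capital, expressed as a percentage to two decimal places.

Cost of preferred: Rp = 6.0 / 94.67 = 6.3378%.
Total capital V = 27.74 + 1.38 + 20.31 = 49.43.
Equity: weight = 27.74/49.43 = 0.5612; cost = 14.09%.
Preferred: weight = 1.38/49.43 = 0.0279; cost = 6.3378%.
Subordinated notes: weight = 20.31/49.43 = 0.4109; after-tax cost = 2.6% × (1 − 37.6%) = 1.6224%.
WACC = 0.5612 × 14.0900% + 0.0279 × 6.3378% + 0.4109 × 1.6224% = 8.7508%.

8.75%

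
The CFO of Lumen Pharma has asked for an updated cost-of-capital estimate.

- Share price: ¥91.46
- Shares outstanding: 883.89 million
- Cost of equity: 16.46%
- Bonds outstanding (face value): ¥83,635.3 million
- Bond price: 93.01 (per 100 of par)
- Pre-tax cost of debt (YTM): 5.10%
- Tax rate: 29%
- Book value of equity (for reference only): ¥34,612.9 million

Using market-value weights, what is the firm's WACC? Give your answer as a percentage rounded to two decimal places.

10.16%

Market value of equity E = 91.46 × 883.89m = 80840.5794m. Market value of debt D = 83635.3m × 93.01/100 = 77789.19253m.
Total capital V = 80840.5794 + 77789.19253 = 158629.77193.
Equity: weight = 80840.5794/158629.77193 = 0.5096; cost = 16.46%.
Bonds outstanding: weight = 77789.19253/158629.77193 = 0.4904; after-tax cost = 5.1% × (1 − 29%) = 3.6210%.
WACC = 0.5096 × 16.4600% + 0.4904 × 3.6210% = 10.1640%.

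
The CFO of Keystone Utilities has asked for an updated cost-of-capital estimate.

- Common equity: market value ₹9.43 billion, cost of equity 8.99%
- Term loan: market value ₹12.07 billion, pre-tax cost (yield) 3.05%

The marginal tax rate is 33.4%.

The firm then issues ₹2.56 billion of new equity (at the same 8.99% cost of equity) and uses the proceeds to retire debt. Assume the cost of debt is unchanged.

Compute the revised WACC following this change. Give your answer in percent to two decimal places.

After the change:
Total capital V = 11.99 + 9.51 = 21.5.
Equity: weight = 11.99/21.5 = 0.5577; cost = 8.99%.
Term loan: weight = 9.51/21.5 = 0.4423; after-tax cost = 3.05% × (1 − 33.4%) = 2.0313%.
WACC = 0.5577 × 8.9900% + 0.4423 × 2.0313% = 5.9120%.

5.91%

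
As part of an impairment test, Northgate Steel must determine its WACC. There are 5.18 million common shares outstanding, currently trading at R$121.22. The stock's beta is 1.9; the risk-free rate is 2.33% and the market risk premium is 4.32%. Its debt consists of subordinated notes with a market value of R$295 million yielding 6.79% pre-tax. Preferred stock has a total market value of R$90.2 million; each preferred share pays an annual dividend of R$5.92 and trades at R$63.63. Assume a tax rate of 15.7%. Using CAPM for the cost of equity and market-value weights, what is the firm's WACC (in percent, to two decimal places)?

9.03%

Cost of equity via CAPM: Re = 2.33% + 1.9 × 4.32% = 10.5380%.
Cost of preferred: Rp = 5.92 / 63.63 = 9.3038%.
Market value of equity E = 121.22 × 5.18m = 627.9196m.
Total capital V = 627.9196 + 90.2 + 295 = 1013.1196.
Equity: weight = 627.9196/1013.1196 = 0.6198; cost = 10.538%.
Preferred: weight = 90.2/1013.1196 = 0.0890; cost = 9.3038%.
Subordinated notes: weight = 295/1013.1196 = 0.2912; after-tax cost = 6.79% × (1 − 15.7%) = 5.7240%.
WACC = 0.6198 × 10.5380% + 0.0890 × 9.3038% + 0.2912 × 5.7240% = 9.0264%.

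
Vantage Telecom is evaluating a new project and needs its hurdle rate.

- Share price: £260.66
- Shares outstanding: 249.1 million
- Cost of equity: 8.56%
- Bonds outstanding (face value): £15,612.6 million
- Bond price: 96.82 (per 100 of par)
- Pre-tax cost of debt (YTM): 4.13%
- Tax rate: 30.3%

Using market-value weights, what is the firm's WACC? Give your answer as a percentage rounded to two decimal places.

7.49%

Market value of equity E = 260.66 × 249.1m = 64930.406m. Market value of debt D = 15612.6m × 96.82/100 = 15116.11932m.
Total capital V = 64930.406 + 15116.11932 = 80046.52532.
Equity: weight = 64930.406/80046.52532 = 0.8112; cost = 8.56%.
Bonds outstanding: weight = 15116.11932/80046.52532 = 0.1888; after-tax cost = 4.13% × (1 − 30.3%) = 2.8786%.
WACC = 0.8112 × 8.5600% + 0.1888 × 2.8786% = 7.4871%.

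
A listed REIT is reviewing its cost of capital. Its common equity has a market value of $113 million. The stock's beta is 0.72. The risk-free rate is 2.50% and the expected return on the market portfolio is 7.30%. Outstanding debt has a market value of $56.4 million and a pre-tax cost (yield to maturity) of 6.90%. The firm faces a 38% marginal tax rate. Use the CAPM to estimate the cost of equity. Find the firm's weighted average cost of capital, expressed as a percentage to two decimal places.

5.40%

Market risk premium = 7.3% − 2.5% = 4.8%.
Cost of equity via CAPM: Re = 2.5% + 0.72 × 4.8% = 5.9560%.
Total capital V = 113 + 56.4 = 169.4.
Equity: weight = 113/169.4 = 0.6671; cost = 5.956%.
Debt: weight = 56.4/169.4 = 0.3329; after-tax cost = 6.9% × (1 − 38%) = 4.2780%.
WACC = 0.6671 × 5.9560% + 0.3329 × 4.2780% = 5.3973%.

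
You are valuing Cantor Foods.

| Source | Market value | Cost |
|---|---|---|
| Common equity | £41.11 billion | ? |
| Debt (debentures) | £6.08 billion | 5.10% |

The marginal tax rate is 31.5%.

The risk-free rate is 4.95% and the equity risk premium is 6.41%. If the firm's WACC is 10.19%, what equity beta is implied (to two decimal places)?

Total capital V = 41.11 + 6.08 = 47.19.
Equity weight = 41.11/47.19 = 0.8712.
Debentures weight = 6.08/47.19 = 0.1288.
Debt contribution = 0.1288 × 5.1% × (1 − 31.5%) = 0.4501%.
Required equity contribution = 10.19% − 0.4501% = 9.7399%  ⇒  Re = 11.1804%.
CAPM: 11.1804% = 4.95% + β × 6.41%  ⇒  β = 0.9720.

0.97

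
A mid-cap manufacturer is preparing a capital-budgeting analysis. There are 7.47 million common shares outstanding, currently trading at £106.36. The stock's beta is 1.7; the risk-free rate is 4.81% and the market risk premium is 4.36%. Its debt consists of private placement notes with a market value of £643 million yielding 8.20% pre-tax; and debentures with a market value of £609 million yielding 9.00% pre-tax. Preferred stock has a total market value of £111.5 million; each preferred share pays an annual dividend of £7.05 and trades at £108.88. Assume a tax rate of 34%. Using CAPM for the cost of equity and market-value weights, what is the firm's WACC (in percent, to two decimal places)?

Cost of equity via CAPM: Re = 4.81% + 1.7 × 4.36% = 12.2220%.
Cost of preferred: Rp = 7.05 / 108.88 = 6.4750%.
Market value of equity E = 106.36 × 7.47m = 794.5092m.
Total capital V = 794.5092 + 111.5 + 643 + 609 = 2158.0092.
Equity: weight = 794.5092/2158.0092 = 0.3682; cost = 12.222%.
Preferred: weight = 111.5/2158.0092 = 0.0517; cost = 6.475%.
Private placement notes: weight = 643/2158.0092 = 0.2980; after-tax cost = 8.2% × (1 − 34%) = 5.4120%.
Debentures: weight = 609/2158.0092 = 0.2822; after-tax cost = 9% × (1 − 34%) = 5.9400%.
WACC = 0.3682 × 12.2220% + 0.0517 × 6.4750% + 0.2980 × 5.4120% + 0.2822 × 5.9400% = 8.1231%.

8.12%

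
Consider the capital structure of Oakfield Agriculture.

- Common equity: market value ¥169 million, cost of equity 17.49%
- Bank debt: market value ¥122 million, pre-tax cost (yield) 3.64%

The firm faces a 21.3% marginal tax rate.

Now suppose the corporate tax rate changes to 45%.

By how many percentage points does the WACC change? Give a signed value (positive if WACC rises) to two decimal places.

Current WACC:
Total capital V = 169 + 122 = 291.
Equity: weight = 169/291 = 0.5808; cost = 17.49%.
Bank debt: weight = 122/291 = 0.4192; after-tax cost = 3.64% × (1 − 21.3%) = 2.8647%.
WACC = 0.5808 × 17.4900% + 0.4192 × 2.8647% = 11.3584%.
After the change:
Total capital V = 169 + 122 = 291.
Equity: weight = 169/291 = 0.5808; cost = 17.49%.
Bank debt: weight = 122/291 = 0.4192; after-tax cost = 3.64% × (1 − 45%) = 2.0020%.
WACC = 0.5808 × 17.4900% + 0.4192 × 2.0020% = 10.9967%.
Change in WACC = 10.9967% − 11.3584% = -0.3617 pp.

-0.36 pp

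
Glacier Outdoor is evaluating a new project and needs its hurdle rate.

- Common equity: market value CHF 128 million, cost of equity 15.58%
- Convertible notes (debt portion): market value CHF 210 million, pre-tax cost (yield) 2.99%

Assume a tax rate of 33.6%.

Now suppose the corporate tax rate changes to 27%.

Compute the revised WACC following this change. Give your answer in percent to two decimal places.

After the change:
Total capital V = 128 + 210 = 338.
Equity: weight = 128/338 = 0.3787; cost = 15.58%.
Convertible notes (debt portion): weight = 210/338 = 0.6213; after-tax cost = 2.99% × (1 − 27%) = 2.1827%.
WACC = 0.3787 × 15.5800% + 0.6213 × 2.1827% = 7.2562%.

7.26%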